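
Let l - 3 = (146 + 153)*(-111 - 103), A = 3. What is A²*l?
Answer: -575847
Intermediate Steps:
l = -63983 (l = 3 + (146 + 153)*(-111 - 103) = 3 + 299*(-214) = 3 - 63986 = -63983)
A²*l = 3²*(-63983) = 9*(-63983) = -575847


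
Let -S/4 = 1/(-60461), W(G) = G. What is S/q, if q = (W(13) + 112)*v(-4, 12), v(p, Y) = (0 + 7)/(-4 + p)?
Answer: -32/52903375 ≈ -6.0488e-7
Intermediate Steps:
S = 4/60461 (S = -4/(-60461) = -4*(-1/60461) = 4/60461 ≈ 6.6158e-5)
v(p, Y) = 7/(-4 + p)
q = -875/8 (q = (13 + 112)*(7/(-4 - 4)) = 125*(7/(-8)) = 125*(7*(-⅛)) = 125*(-7/8) = -875/8 ≈ -109.38)
S/q = 4/(60461*(-875/8)) = (4/60461)*(-8/875) = -32/52903375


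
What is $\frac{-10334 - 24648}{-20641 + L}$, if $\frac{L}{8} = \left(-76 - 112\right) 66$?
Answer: $\frac{34982}{119905} \approx 0.29175$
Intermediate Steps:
$L = -99264$ ($L = 8 \left(-76 - 112\right) 66 = 8 \left(\left(-188\right) 66\right) = 8 \left(-12408\right) = -99264$)
$\frac{-10334 - 24648}{-20641 + L} = \frac{-10334 - 24648}{-20641 - 99264} = - \frac{34982}{-119905} = \left(-34982\right) \left(- \frac{1}{119905}\right) = \frac{34982}{119905}$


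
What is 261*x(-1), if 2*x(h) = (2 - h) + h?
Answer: 261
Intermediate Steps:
x(h) = 1 (x(h) = ((2 - h) + h)/2 = (½)*2 = 1)
261*x(-1) = 261*1 = 261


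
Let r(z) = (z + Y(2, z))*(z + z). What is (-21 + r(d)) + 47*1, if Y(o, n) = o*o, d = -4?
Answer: 26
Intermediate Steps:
Y(o, n) = o**2
r(z) = 2*z*(4 + z) (r(z) = (z + 2**2)*(z + z) = (z + 4)*(2*z) = (4 + z)*(2*z) = 2*z*(4 + z))
(-21 + r(d)) + 47*1 = (-21 + 2*(-4)*(4 - 4)) + 47*1 = (-21 + 2*(-4)*0) + 47 = (-21 + 0) + 47 = -21 + 47 = 26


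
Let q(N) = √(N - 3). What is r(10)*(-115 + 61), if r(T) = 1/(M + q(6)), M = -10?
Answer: 540/97 + 54*√3/97 ≈ 6.5312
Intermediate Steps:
q(N) = √(-3 + N)
r(T) = 1/(-10 + √3) (r(T) = 1/(-10 + √(-3 + 6)) = 1/(-10 + √3))
r(10)*(-115 + 61) = (-10/97 - √3/97)*(-115 + 61) = (-10/97 - √3/97)*(-54) = 540/97 + 54*√3/97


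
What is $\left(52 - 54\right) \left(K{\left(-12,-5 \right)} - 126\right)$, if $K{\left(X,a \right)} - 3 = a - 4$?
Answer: $264$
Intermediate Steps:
$K{\left(X,a \right)} = -1 + a$ ($K{\left(X,a \right)} = 3 + \left(a - 4\right) = 3 + \left(-4 + a\right) = -1 + a$)
$\left(52 - 54\right) \left(K{\left(-12,-5 \right)} - 126\right) = \left(52 - 54\right) \left(\left(-1 - 5\right) - 126\right) = \left(52 - 54\right) \left(-6 - 126\right) = \left(-2\right) \left(-132\right) = 264$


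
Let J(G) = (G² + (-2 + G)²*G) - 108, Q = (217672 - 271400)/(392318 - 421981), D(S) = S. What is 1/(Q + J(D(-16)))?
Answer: -29663/149329140 ≈ -0.00019864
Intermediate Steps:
Q = 53728/29663 (Q = -53728/(-29663) = -53728*(-1/29663) = 53728/29663 ≈ 1.8113)
J(G) = -108 + G² + G*(-2 + G)² (J(G) = (G² + G*(-2 + G)²) - 108 = -108 + G² + G*(-2 + G)²)
1/(Q + J(D(-16))) = 1/(53728/29663 + (-108 + (-16)² - 16*(-2 - 16)²)) = 1/(53728/29663 + (-108 + 256 - 16*(-18)²)) = 1/(53728/29663 + (-108 + 256 - 16*324)) = 1/(53728/29663 + (-108 + 256 - 5184)) = 1/(53728/29663 - 5036) = 1/(-149329140/29663) = -29663/149329140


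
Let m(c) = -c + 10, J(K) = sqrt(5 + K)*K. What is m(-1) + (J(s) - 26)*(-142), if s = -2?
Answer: 3703 + 284*sqrt(3) ≈ 4194.9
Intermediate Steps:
J(K) = K*sqrt(5 + K)
m(c) = 10 - c
m(-1) + (J(s) - 26)*(-142) = (10 - 1*(-1)) + (-2*sqrt(5 - 2) - 26)*(-142) = (10 + 1) + (-2*sqrt(3) - 26)*(-142) = 11 + (-26 - 2*sqrt(3))*(-142) = 11 + (3692 + 284*sqrt(3)) = 3703 + 284*sqrt(3)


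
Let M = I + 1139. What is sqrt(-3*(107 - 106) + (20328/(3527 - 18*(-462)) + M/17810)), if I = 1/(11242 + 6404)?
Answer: I*sqrt(999703154206564758015)/28630476186 ≈ 1.1044*I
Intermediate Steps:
I = 1/17646 ≈ 5.6670e-5
M = 20098795/17646 (M = 1/17646 + 1139 = 20098795/17646 ≈ 1139.0)
sqrt(-3*(107 - 106) + (20328/(3527 - 18*(-462)) + M/17810)) = sqrt(-3*(107 - 106) + (20328/(3527 - 18*(-462)) + (20098795/17646)/17810)) = sqrt(-3*1 + (20328/(3527 + 8316) + (20098795/17646)*(1/17810))) = sqrt(-3 + (20328/11843 + 4019759/62855052)) = sqrt(-3 + 101947961761/57260952372) = sqrt(-69834895355/57260952372) = I*sqrt(999703154206564758015)/28630476186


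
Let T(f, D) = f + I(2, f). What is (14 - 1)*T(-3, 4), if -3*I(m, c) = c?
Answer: -26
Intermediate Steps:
I(m, c) = -c/3
T(f, D) = 2*f/3 (T(f, D) = f - f/3 = 2*f/3)
(14 - 1)*T(-3, 4) = (14 - 1)*((⅔)*(-3)) = 13*(-2) = -26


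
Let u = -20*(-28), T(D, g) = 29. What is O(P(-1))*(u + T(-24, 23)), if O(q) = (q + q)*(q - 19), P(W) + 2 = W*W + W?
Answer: 49476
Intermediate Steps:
P(W) = -2 + W + W**2 (P(W) = -2 + (W*W + W) = -2 + (W**2 + W) = -2 + (W + W**2) = -2 + W + W**2)
u = 560
O(q) = 2*q*(-19 + q) (O(q) = (2*q)*(-19 + q) = 2*q*(-19 + q))
O(P(-1))*(u + T(-24, 23)) = (2*(-2 - 1 + (-1)**2)*(-19 + (-2 - 1 + (-1)**2)))*(560 + 29) = (2*(-2 - 1 + 1)*(-19 + (-2 - 1 + 1)))*589 = (2*(-2)*(-19 - 2))*589 = (2*(-2)*(-21))*589 = 84*589 = 49476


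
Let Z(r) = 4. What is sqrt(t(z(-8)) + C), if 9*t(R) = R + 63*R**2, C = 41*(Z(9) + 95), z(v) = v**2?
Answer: sqrt(294643)/3 ≈ 180.94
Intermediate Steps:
C = 4059 (C = 41*(4 + 95) = 41*99 = 4059)
t(R) = 7*R**2 + R/9 (t(R) = (R + 63*R**2)/9 = 7*R**2 + R/9)
sqrt(t(z(-8)) + C) = sqrt((1/9)*(-8)**2*(1 + 63*(-8)**2) + 4059) = sqrt((1/9)*64*(1 + 63*64) + 4059) = sqrt((1/9)*64*(1 + 4032) + 4059) = sqrt((1/9)*64*4033 + 4059) = sqrt(258112/9 + 4059) = sqrt(294643/9) = sqrt(294643)/3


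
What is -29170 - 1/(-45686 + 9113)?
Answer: -1066834409/36573 ≈ -29170.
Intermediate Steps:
-29170 - 1/(-45686 + 9113) = -29170 - 1/(-36573) = -29170 - 1*(-1/36573) = -29170 + 1/36573 = -1066834409/36573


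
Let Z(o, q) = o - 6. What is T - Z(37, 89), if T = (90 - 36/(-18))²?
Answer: 8433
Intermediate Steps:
T = 8464 (T = (90 - 36*(-1/18))² = (90 + 2)² = 92² = 8464)
Z(o, q) = -6 + o
T - Z(37, 89) = 8464 - (-6 + 37) = 8464 - 1*31 = 8464 - 31 = 8433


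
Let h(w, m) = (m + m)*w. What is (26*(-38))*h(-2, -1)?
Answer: -3952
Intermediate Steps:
h(w, m) = 2*m*w (h(w, m) = (2*m)*w = 2*m*w)
(26*(-38))*h(-2, -1) = (26*(-38))*(2*(-1)*(-2)) = -988*4 = -3952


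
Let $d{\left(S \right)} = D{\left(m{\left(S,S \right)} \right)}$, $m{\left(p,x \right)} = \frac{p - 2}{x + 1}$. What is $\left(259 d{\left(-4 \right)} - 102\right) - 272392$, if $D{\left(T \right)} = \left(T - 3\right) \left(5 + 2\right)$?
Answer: $-274307$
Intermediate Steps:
$m{\left(p,x \right)} = \frac{-2 + p}{1 + x}$
$D{\left(T \right)} = -21 + 7 T$ ($D{\left(T \right)} = \left(-3 + T\right) 7 = -21 + 7 T$)
$d{\left(S \right)} = -21 + \frac{7 \left(-2 + S\right)}{1 + S}$ ($d{\left(S \right)} = -21 + 7 \frac{-2 + S}{1 + S} = -21 + \frac{7 \left(-2 + S\right)}{1 + S}$)
$\left(259 d{\left(-4 \right)} - 102\right) - 272392 = \left(259 \frac{7 \left(-5 - -8\right)}{1 - 4} - 102\right) - 272392 = \left(259 \frac{7 \left(-5 + 8\right)}{-3} - 102\right) - 272392 = \left(259 \cdot 7 \left(- \frac{1}{3}\right) 3 - 102\right) - 272392 = \left(259 \left(-7\right) - 102\right) - 272392 = \left(-1813 - 102\right) - 272392 = -1915 - 272392 = -274307$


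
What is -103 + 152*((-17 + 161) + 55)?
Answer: 30145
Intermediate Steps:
-103 + 152*((-17 + 161) + 55) = -103 + 152*(144 + 55) = -103 + 152*199 = -103 + 30248 = 30145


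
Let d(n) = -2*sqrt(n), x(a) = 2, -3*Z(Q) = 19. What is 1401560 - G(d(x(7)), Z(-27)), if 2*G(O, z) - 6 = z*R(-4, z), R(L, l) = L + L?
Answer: 4204595/3 ≈ 1.4015e+6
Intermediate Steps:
Z(Q) = -19/3 (Z(Q) = -1/3*19 = -19/3)
R(L, l) = 2*L
G(O, z) = 3 - 4*z (G(O, z) = 3 + (z*(2*(-4)))/2 = 3 + (z*(-8))/2 = 3 + (-8*z)/2 = 3 - 4*z)
1401560 - G(d(x(7)), Z(-27)) = 1401560 - (3 - 4*(-19/3)) = 1401560 - (3 + 76/3) = 1401560 - 1*85/3 = 1401560 - 85/3 = 4204595/3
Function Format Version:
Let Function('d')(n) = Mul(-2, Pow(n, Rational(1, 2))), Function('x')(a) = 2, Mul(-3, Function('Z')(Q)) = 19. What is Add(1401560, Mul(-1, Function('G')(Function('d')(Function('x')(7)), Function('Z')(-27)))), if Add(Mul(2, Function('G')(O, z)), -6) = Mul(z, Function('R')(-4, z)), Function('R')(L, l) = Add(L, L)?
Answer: Rational(4204595, 3) ≈ 1.4015e+6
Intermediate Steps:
Function('Z')(Q) = Rational(-19, 3) (Function('Z')(Q) = Mul(Rational(-1, 3), 19) = Rational(-19, 3))
Function('R')(L, l) = Mul(2, L)
Function('G')(O, z) = Add(3, Mul(-4, z)) (Function('G')(O, z) = Add(3, Mul(Rational(1, 2), Mul(z, Mul(2, -4)))) = Add(3, Mul(Rational(1, 2), Mul(z, -8))) = Add(3, Mul(Rational(1, 2), Mul(-8, z))) = Add(3, Mul(-4, z)))
Add(1401560, Mul(-1, Function('G')(Function('d')(Function('x')(7)), Function('Z')(-27)))) = Add(1401560, Mul(-1, Add(3, Mul(-4, Rational(-19, 3))))) = Add(1401560, Mul(-1, Add(3, Rational(76, 3)))) = Add(1401560, Mul(-1, Rational(85, 3))) = Add(1401560, Rational(-85, 3)) = Rational(4204595, 3)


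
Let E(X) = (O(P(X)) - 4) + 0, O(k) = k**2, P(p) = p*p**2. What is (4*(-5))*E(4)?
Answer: -81840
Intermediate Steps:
P(p) = p**3
E(X) = -4 + X**6 (E(X) = ((X**3)**2 - 4) + 0 = (X**6 - 4) + 0 = (-4 + X**6) + 0 = -4 + X**6)
(4*(-5))*E(4) = (4*(-5))*(-4 + 4**6) = -20*(-4 + 4096) = -20*4092 = -81840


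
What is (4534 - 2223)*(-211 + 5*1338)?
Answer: 14972969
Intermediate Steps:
(4534 - 2223)*(-211 + 5*1338) = 2311*(-211 + 6690) = 2311*6479 = 14972969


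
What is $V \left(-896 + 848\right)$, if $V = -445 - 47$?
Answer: $23616$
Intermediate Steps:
$V = -492$
$V \left(-896 + 848\right) = - 492 \left(-896 + 848\right) = \left(-492\right) \left(-48\right) = 23616$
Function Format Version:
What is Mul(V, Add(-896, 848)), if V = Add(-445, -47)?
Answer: 23616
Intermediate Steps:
V = -492
Mul(V, Add(-896, 848)) = Mul(-492, Add(-896, 848)) = Mul(-492, -48) = 23616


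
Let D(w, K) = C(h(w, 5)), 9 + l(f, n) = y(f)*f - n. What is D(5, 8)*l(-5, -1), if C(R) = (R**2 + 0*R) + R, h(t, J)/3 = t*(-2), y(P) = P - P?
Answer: -6960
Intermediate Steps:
y(P) = 0
h(t, J) = -6*t (h(t, J) = 3*(t*(-2)) = 3*(-2*t) = -6*t)
l(f, n) = -9 - n (l(f, n) = -9 + (0*f - n) = -9 + (0 - n) = -9 - n)
C(R) = R + R**2 (C(R) = (R**2 + 0) + R = R**2 + R = R + R**2)
D(w, K) = -6*w*(1 - 6*w) (D(w, K) = (-6*w)*(1 - 6*w) = -6*w*(1 - 6*w))
D(5, 8)*l(-5, -1) = (6*5*(-1 + 6*5))*(-9 - 1*(-1)) = (6*5*(-1 + 30))*(-9 + 1) = (6*5*29)*(-8) = 870*(-8) = -6960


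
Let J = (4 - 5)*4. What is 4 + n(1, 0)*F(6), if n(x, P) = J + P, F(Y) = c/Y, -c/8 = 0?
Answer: 4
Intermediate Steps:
J = -4 (J = -1*4 = -4)
c = 0 (c = -8*0 = 0)
F(Y) = 0 (F(Y) = 0/Y = 0)
n(x, P) = -4 + P
4 + n(1, 0)*F(6) = 4 + (-4 + 0)*0 = 4 - 4*0 = 4 + 0 = 4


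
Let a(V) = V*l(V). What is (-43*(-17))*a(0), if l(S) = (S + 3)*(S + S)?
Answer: 0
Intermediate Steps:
l(S) = 2*S*(3 + S) (l(S) = (3 + S)*(2*S) = 2*S*(3 + S))
a(V) = 2*V**2*(3 + V) (a(V) = V*(2*V*(3 + V)) = 2*V**2*(3 + V))
(-43*(-17))*a(0) = (-43*(-17))*(2*0**2*(3 + 0)) = 731*(2*0*3) = 731*0 = 0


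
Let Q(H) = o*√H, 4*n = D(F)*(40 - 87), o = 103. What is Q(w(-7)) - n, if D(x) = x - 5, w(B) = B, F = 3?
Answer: -47/2 + 103*I*√7 ≈ -23.5 + 272.51*I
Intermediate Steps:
D(x) = -5 + x
n = 47/2 (n = ((-5 + 3)*(40 - 87))/4 = (-2*(-47))/4 = (¼)*94 = 47/2 ≈ 23.500)
Q(H) = 103*√H
Q(w(-7)) - n = 103*√(-7) - 1*47/2 = 103*(I*√7) - 47/2 = 103*I*√7 - 47/2 = -47/2 + 103*I*√7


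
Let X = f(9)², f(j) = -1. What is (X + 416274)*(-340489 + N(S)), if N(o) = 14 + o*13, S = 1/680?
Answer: -19275446282685/136 ≈ -1.4173e+11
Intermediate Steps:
S = 1/680 ≈ 0.0014706
N(o) = 14 + 13*o
X = 1 (X = (-1)² = 1)
(X + 416274)*(-340489 + N(S)) = (1 + 416274)*(-340489 + (14 + 13*(1/680))) = 416275*(-340489 + (14 + 13/680)) = 416275*(-340489 + 9533/680) = 416275*(-231522987/680) = -19275446282685/136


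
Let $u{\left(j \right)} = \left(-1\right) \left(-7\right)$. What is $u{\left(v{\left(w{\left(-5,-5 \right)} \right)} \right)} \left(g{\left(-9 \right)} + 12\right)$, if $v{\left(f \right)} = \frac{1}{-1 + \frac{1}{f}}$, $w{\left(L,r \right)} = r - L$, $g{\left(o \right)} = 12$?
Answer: $168$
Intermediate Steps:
$u{\left(j \right)} = 7$
$u{\left(v{\left(w{\left(-5,-5 \right)} \right)} \right)} \left(g{\left(-9 \right)} + 12\right) = 7 \left(12 + 12\right) = 7 \cdot 24 = 168$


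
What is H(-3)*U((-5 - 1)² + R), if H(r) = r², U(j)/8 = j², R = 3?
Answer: 109512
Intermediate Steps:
U(j) = 8*j²
H(-3)*U((-5 - 1)² + R) = (-3)²*(8*((-5 - 1)² + 3)²) = 9*(8*((-6)² + 3)²) = 9*(8*(36 + 3)²) = 9*(8*39²) = 9*(8*1521) = 9*12168 = 109512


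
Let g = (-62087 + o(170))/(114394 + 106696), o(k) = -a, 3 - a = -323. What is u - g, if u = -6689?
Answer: -1478808597/221090 ≈ -6688.7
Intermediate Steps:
a = 326 (a = 3 - 1*(-323) = 3 + 323 = 326)
o(k) = -326 (o(k) = -1*326 = -326)
g = -62413/221090 (g = (-62087 - 326)/(114394 + 106696) = -62413/221090 ≈ -0.28230)
u - g = -6689 - 1*(-62413/221090) = -6689 + 62413/221090 = -1478808597/221090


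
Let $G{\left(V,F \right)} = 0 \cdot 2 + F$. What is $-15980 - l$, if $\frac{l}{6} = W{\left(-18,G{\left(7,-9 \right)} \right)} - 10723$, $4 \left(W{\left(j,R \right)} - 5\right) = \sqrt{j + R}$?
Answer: $48328 - \frac{9 i \sqrt{3}}{2} \approx 48328.0 - 7.7942 i$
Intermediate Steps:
$G{\left(V,F \right)} = F$ ($G{\left(V,F \right)} = 0 + F = F$)
$W{\left(j,R \right)} = 5 + \frac{\sqrt{R + j}}{4}$ ($W{\left(j,R \right)} = 5 + \frac{\sqrt{j + R}}{4} = 5 + \frac{\sqrt{R + j}}{4}$)
$l = -64308 + \frac{9 i \sqrt{3}}{2}$ ($l = 6 \left(\left(5 + \frac{\sqrt{-9 - 18}}{4}\right) - 10723\right) = 6 \left(\left(5 + \frac{\sqrt{-27}}{4}\right) - 10723\right) = 6 \left(\left(5 + \frac{3 i \sqrt{3}}{4}\right) - 10723\right) = 6 \left(-10718 + \frac{3 i \sqrt{3}}{4}\right) = -64308 + \frac{9 i \sqrt{3}}{2} \approx -64308.0 + 7.7942 i$)
$-15980 - l = -15980 - \left(-64308 + \frac{9 i \sqrt{3}}{2}\right) = -15980 + \left(64308 - \frac{9 i \sqrt{3}}{2}\right) = 48328 - \frac{9 i \sqrt{3}}{2}$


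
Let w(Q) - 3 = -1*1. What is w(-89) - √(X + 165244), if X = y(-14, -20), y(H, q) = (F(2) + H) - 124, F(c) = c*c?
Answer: 2 - √165110 ≈ -404.34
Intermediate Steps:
F(c) = c²
y(H, q) = -120 + H (y(H, q) = (2² + H) - 124 = (4 + H) - 124 = -120 + H)
w(Q) = 2 (w(Q) = 3 - 1*1 = 3 - 1 = 2)
X = -134 (X = -120 - 14 = -134)
w(-89) - √(X + 165244) = 2 - √(-134 + 165244) = 2 - √165110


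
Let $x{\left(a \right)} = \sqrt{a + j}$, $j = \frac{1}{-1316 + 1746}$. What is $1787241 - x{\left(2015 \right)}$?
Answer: $1787241 - \frac{\sqrt{372573930}}{430} \approx 1.7872 \cdot 10^{6}$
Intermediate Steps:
$j = \frac{1}{430} \approx 0.0023256$
$x{\left(a \right)} = \sqrt{\frac{1}{430} + a}$ ($x{\left(a \right)} = \sqrt{a + \frac{1}{430}} = \sqrt{\frac{1}{430} + a}$)
$1787241 - x{\left(2015 \right)} = 1787241 - \frac{\sqrt{430 + 184900 \cdot 2015}}{430} = 1787241 - \frac{\sqrt{430 + 372573500}}{430} = 1787241 - \frac{\sqrt{372573930}}{430}$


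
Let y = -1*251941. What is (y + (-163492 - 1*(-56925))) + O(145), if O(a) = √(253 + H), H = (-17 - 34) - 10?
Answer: -358508 + 8*√3 ≈ -3.5849e+5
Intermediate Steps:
H = -61 (H = -51 - 10 = -61)
O(a) = 8*√3 (O(a) = √(253 - 61) = √192 = 8*√3)
y = -251941
(y + (-163492 - 1*(-56925))) + O(145) = (-251941 + (-163492 - 1*(-56925))) + 8*√3 = (-251941 + (-163492 + 56925)) + 8*√3 = (-251941 - 106567) + 8*√3 = -358508 + 8*√3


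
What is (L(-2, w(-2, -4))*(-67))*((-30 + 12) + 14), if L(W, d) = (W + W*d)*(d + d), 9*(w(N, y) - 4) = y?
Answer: -1406464/81 ≈ -17364.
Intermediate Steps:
w(N, y) = 4 + y/9
L(W, d) = 2*d*(W + W*d) (L(W, d) = (W + W*d)*(2*d) = 2*d*(W + W*d))
(L(-2, w(-2, -4))*(-67))*((-30 + 12) + 14) = ((2*(-2)*(4 + (1/9)*(-4))*(1 + (4 + (1/9)*(-4))))*(-67))*((-30 + 12) + 14) = ((2*(-2)*(4 - 4/9)*(1 + (4 - 4/9)))*(-67))*(-18 + 14) = ((2*(-2)*(32/9)*(1 + 32/9))*(-67))*(-4) = ((2*(-2)*(32/9)*(41/9))*(-67))*(-4) = -5248/81*(-67)*(-4) = (351616/81)*(-4) = -1406464/81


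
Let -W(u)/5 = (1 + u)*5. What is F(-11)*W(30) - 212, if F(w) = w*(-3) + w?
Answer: -17262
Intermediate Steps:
W(u) = -25 - 25*u (W(u) = -5*(1 + u)*5 = -5*(5 + 5*u) = -25 - 25*u)
F(w) = -2*w (F(w) = -3*w + w = -2*w)
F(-11)*W(30) - 212 = (-2*(-11))*(-25 - 25*30) - 212 = 22*(-25 - 750) - 212 = 22*(-775) - 212 = -17050 - 212 = -17262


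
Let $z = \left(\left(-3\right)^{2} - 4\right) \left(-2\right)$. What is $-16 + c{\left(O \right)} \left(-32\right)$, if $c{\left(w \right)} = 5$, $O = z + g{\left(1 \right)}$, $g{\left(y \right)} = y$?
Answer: $-176$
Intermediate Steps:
$z = -10$ ($z = \left(9 - 4\right) \left(-2\right) = 5 \left(-2\right) = -10$)
$O = -9$ ($O = -10 + 1 = -9$)
$-16 + c{\left(O \right)} \left(-32\right) = -16 + 5 \left(-32\right) = -16 - 160 = -176$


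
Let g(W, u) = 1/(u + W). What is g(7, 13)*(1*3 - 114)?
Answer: -111/20 ≈ -5.5500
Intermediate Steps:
g(W, u) = 1/(W + u)
g(7, 13)*(1*3 - 114) = (1*3 - 114)/(7 + 13) = (3 - 114)/20 = (1/20)*(-111) = -111/20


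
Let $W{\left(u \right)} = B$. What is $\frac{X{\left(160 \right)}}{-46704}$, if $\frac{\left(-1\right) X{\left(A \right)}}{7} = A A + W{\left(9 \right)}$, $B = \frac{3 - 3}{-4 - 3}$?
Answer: $\frac{1600}{417} \approx 3.8369$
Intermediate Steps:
$B = 0$ ($B = \frac{0}{-7} = 0 \left(- \frac{1}{7}\right) = 0$)
$W{\left(u \right)} = 0$
$X{\left(A \right)} = - 7 A^{2}$ ($X{\left(A \right)} = - 7 \left(A A + 0\right) = - 7 \left(A^{2} + 0\right) = - 7 A^{2}$)
$\frac{X{\left(160 \right)}}{-46704} = \frac{\left(-7\right) 160^{2}}{-46704} = \left(-7\right) 25600 \left(- \frac{1}{46704}\right) = \left(-179200\right) \left(- \frac{1}{46704}\right) = \frac{1600}{417}$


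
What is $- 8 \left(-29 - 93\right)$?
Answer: $976$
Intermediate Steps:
$- 8 \left(-29 - 93\right) = \left(-8\right) \left(-122\right) = 976$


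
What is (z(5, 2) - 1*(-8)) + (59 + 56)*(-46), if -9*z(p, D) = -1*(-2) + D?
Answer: -47542/9 ≈ -5282.4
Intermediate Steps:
z(p, D) = -2/9 - D/9 (z(p, D) = -(-1*(-2) + D)/9 = -(2 + D)/9 = -2/9 - D/9)
(z(5, 2) - 1*(-8)) + (59 + 56)*(-46) = ((-2/9 - ⅑*2) - 1*(-8)) + (59 + 56)*(-46) = ((-2/9 - 2/9) + 8) + 115*(-46) = (-4/9 + 8) - 5290 = 68/9 - 5290 = -47542/9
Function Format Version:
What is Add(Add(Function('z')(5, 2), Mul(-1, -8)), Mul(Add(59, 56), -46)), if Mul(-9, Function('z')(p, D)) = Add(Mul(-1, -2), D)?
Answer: Rational(-47542, 9) ≈ -5282.4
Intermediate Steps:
Function('z')(p, D) = Add(Rational(-2, 9), Mul(Rational(-1, 9), D)) (Function('z')(p, D) = Mul(Rational(-1, 9), Add(Mul(-1, -2), D)) = Mul(Rational(-1, 9), Add(2, D)) = Add(Rational(-2, 9), Mul(Rational(-1, 9), D)))
Add(Add(Function('z')(5, 2), Mul(-1, -8)), Mul(Add(59, 56), -46)) = Add(Add(Add(Rational(-2, 9), Mul(Rational(-1, 9), 2)), Mul(-1, -8)), Mul(Add(59, 56), -46)) = Add(Add(Add(Rational(-2, 9), Rational(-2, 9)), 8), Mul(115, -46)) = Add(Add(Rational(-4, 9), 8), -5290) = Add(Rational(68, 9), -5290) = Rational(-47542, 9)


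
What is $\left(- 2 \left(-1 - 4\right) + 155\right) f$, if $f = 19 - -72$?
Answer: $15015$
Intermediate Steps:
$f = 91$ ($f = 19 + 72 = 91$)
$\left(- 2 \left(-1 - 4\right) + 155\right) f = \left(- 2 \left(-1 - 4\right) + 155\right) 91 = \left(\left(-2\right) \left(-5\right) + 155\right) 91 = \left(10 + 155\right) 91 = 165 \cdot 91 = 15015$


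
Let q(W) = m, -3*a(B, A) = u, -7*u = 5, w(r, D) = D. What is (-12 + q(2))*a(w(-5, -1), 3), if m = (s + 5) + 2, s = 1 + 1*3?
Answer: -5/21 ≈ -0.23810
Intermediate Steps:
s = 4 (s = 1 + 3 = 4)
u = -5/7 (u = -⅐*5 = -5/7 ≈ -0.71429)
a(B, A) = 5/21 (a(B, A) = -⅓*(-5/7) = 5/21)
m = 11 (m = (4 + 5) + 2 = 9 + 2 = 11)
q(W) = 11
(-12 + q(2))*a(w(-5, -1), 3) = (-12 + 11)*(5/21) = -1*5/21 = -5/21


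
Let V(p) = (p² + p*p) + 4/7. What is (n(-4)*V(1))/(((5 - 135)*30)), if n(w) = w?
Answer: 6/2275 ≈ 0.0026374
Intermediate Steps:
V(p) = 4/7 + 2*p² (V(p) = (p² + p²) + 4*(⅐) = 2*p² + 4/7 = 4/7 + 2*p²)
(n(-4)*V(1))/(((5 - 135)*30)) = (-4*(4/7 + 2*1²))/(((5 - 135)*30)) = (-4*(4/7 + 2*1))/((-130*30)) = -4*(4/7 + 2)/(-3900) = -4*18/7*(-1/3900) = -72/7*(-1/3900) = 6/2275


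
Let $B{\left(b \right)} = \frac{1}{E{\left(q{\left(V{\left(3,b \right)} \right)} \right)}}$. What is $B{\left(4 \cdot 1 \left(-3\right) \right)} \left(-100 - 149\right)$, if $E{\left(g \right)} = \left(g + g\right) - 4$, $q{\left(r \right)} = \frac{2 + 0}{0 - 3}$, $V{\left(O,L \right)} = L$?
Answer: $\frac{747}{16} \approx 46.688$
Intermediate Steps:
$q{\left(r \right)} = - \frac{2}{3}$ ($q{\left(r \right)} = \frac{2}{-3} = 2 \left(- \frac{1}{3}\right) = - \frac{2}{3}$)
$E{\left(g \right)} = -4 + 2 g$ ($E{\left(g \right)} = 2 g - 4 = -4 + 2 g$)
$B{\left(b \right)} = - \frac{3}{16}$ ($B{\left(b \right)} = \frac{1}{-4 + 2 \left(- \frac{2}{3}\right)} = \frac{1}{-4 - \frac{4}{3}} = \frac{1}{- \frac{16}{3}} = - \frac{3}{16}$)
$B{\left(4 \cdot 1 \left(-3\right) \right)} \left(-100 - 149\right) = - \frac{3 \left(-100 - 149\right)}{16} = \left(- \frac{3}{16}\right) \left(-249\right) = \frac{747}{16}$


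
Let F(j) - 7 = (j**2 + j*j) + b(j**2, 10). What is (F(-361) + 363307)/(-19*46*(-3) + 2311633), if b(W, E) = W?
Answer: 754277/2314255 ≈ 0.32593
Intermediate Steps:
F(j) = 7 + 3*j**2 (F(j) = 7 + ((j**2 + j*j) + j**2) = 7 + ((j**2 + j**2) + j**2) = 7 + (2*j**2 + j**2) = 7 + 3*j**2)
(F(-361) + 363307)/(-19*46*(-3) + 2311633) = ((7 + 3*(-361)**2) + 363307)/(-19*46*(-3) + 2311633) = ((7 + 3*130321) + 363307)/(-874*(-3) + 2311633) = ((7 + 390963) + 363307)/(2622 + 2311633) = (390970 + 363307)/2314255 = 754277*(1/2314255) = 754277/2314255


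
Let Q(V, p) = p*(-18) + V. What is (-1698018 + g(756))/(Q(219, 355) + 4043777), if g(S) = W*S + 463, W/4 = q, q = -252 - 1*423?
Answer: -3738755/4037606 ≈ -0.92598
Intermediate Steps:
q = -675 (q = -252 - 423 = -675)
Q(V, p) = V - 18*p (Q(V, p) = -18*p + V = V - 18*p)
W = -2700 (W = 4*(-675) = -2700)
g(S) = 463 - 2700*S (g(S) = -2700*S + 463 = 463 - 2700*S)
(-1698018 + g(756))/(Q(219, 355) + 4043777) = (-1698018 + (463 - 2700*756))/((219 - 18*355) + 4043777) = (-1698018 + (463 - 2041200))/((219 - 6390) + 4043777) = (-1698018 - 2040737)/(-6171 + 4043777) = -3738755/4037606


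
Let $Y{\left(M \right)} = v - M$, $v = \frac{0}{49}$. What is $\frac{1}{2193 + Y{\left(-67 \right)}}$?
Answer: $\frac{1}{2260} \approx 0.00044248$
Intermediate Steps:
$v = 0$ ($v = 0 \cdot \frac{1}{49} = 0$)
$Y{\left(M \right)} = - M$ ($Y{\left(M \right)} = 0 - M = - M$)
$\frac{1}{2193 + Y{\left(-67 \right)}} = \frac{1}{2193 - -67} = \frac{1}{2193 + 67} = \frac{1}{2260}$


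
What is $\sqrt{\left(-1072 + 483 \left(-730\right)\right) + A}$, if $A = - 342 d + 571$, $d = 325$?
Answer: $i \sqrt{464241} \approx 681.35 i$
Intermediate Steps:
$A = -110579$ ($A = \left(-342\right) 325 + 571 = -111150 + 571 = -110579$)
$\sqrt{\left(-1072 + 483 \left(-730\right)\right) + A} = \sqrt{\left(-1072 + 483 \left(-730\right)\right) - 110579} = \sqrt{\left(-1072 - 352590\right) - 110579} = \sqrt{-353662 - 110579} = \sqrt{-464241} = i \sqrt{464241}$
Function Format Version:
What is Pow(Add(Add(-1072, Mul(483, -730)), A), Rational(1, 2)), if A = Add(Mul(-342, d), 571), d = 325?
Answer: Mul(I, Pow(464241, Rational(1, 2))) ≈ Mul(681.35, I)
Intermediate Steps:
A = -110579 (A = Add(Mul(-342, 325), 571) = Add(-111150, 571) = -110579)
Pow(Add(Add(-1072, Mul(483, -730)), A), Rational(1, 2)) = Pow(Add(Add(-1072, Mul(483, -730)), -110579), Rational(1, 2)) = Pow(Add(Add(-1072, -352590), -110579), Rational(1, 2)) = Pow(Add(-353662, -110579), Rational(1, 2)) = Pow(-464241, Rational(1, 2)) = Mul(I, Pow(464241, Rational(1, 2)))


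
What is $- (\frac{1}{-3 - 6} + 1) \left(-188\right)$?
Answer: $\frac{1504}{9} \approx 167.11$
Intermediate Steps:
$- (\frac{1}{-3 - 6} + 1) \left(-188\right) = - (\frac{1}{-9} + 1) \left(-188\right) = - (- \frac{1}{9} + 1) \left(-188\right) = \left(-1\right) \frac{8}{9} \left(-188\right) = \left(- \frac{8}{9}\right) \left(-188\right) = \frac{1504}{9}$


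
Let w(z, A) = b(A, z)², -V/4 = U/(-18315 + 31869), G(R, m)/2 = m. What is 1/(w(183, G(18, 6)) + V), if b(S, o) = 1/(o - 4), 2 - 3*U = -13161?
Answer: -651425571/843491035 ≈ -0.77230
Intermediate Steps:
G(R, m) = 2*m
U = 13163/3 (U = ⅔ - ⅓*(-13161) = ⅔ + 4387 = 13163/3 ≈ 4387.7)
b(S, o) = 1/(-4 + o)
V = -26326/20331 (V = -52652/(3*(-18315 + 31869)) = -52652/(3*13554) = -4*13163/40662 = -26326/20331 ≈ -1.2949)
w(z, A) = (-4 + z)⁻² (w(z, A) = (1/(-4 + z))² = (-4 + z)⁻²)
1/(w(183, G(18, 6)) + V) = 1/((-4 + 183)⁻² - 26326/20331) = 1/(179⁻² - 26326/20331) = 1/(1/32041 - 26326/20331) = 1/(-843491035/651425571) = -651425571/843491035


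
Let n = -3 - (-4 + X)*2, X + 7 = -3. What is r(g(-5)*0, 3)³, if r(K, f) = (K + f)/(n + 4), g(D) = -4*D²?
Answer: 27/24389 ≈ 0.0011071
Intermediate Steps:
X = -10 (X = -7 - 3 = -10)
n = 25 (n = -3 - (-4 - 10)*2 = -3 - (-14)*2 = -3 - 1*(-28) = -3 + 28 = 25)
r(K, f) = K/29 + f/29 (r(K, f) = (K + f)/(25 + 4) = (K + f)/29 = (K + f)*(1/29) = K/29 + f/29)
r(g(-5)*0, 3)³ = ((-4*(-5)²*0)/29 + (1/29)*3)³ = ((-4*25*0)/29 + 3/29)³ = ((-100*0)/29 + 3/29)³ = ((1/29)*0 + 3/29)³ = (0 + 3/29)³ = (3/29)³ = 27/24389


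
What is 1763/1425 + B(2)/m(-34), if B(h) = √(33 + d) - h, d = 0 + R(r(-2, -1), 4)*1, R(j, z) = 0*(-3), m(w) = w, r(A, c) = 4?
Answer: 31396/24225 - √33/34 ≈ 1.1271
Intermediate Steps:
R(j, z) = 0
d = 0 (d = 0 + 0*1 = 0 + 0 = 0)
B(h) = √33 - h (B(h) = √(33 + 0) - h = √33 - h)
1763/1425 + B(2)/m(-34) = 1763/1425 + (√33 - 1*2)/(-34) = 1763*(1/1425) + (√33 - 2)*(-1/34) = 1763/1425 + (-2 + √33)*(-1/34) = 1763/1425 + (1/17 - √33/34) = 31396/24225 - √33/34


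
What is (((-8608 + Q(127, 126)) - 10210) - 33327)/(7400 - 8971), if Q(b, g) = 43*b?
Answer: 46684/1571 ≈ 29.716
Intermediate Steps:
(((-8608 + Q(127, 126)) - 10210) - 33327)/(7400 - 8971) = (((-8608 + 43*127) - 10210) - 33327)/(7400 - 8971) = (((-8608 + 5461) - 10210) - 33327)/(-1571) = ((-3147 - 10210) - 33327)*(-1/1571) = (-13357 - 33327)*(-1/1571) = -46684*(-1/1571) = 46684/1571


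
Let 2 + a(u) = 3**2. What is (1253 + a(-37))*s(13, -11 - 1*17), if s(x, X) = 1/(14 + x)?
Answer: 140/3 ≈ 46.667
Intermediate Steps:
a(u) = 7 (a(u) = -2 + 3**2 = -2 + 9 = 7)
(1253 + a(-37))*s(13, -11 - 1*17) = (1253 + 7)/(14 + 13) = 1260/27 = 1260*(1/27) = 140/3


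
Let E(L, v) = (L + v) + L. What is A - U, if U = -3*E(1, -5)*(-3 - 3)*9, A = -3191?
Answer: -2705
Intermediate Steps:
E(L, v) = v + 2*L
U = -486 (U = -3*(-5 + 2*1)*(-3 - 3)*9 = -3*(-5 + 2)*(-6)*9 = -(-9)*(-6)*9 = -3*18*9 = -54*9 = -486)
A - U = -3191 - 1*(-486) = -3191 + 486 = -2705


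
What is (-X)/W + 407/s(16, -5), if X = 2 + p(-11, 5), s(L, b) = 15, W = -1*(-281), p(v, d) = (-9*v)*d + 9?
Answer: 106777/4215 ≈ 25.333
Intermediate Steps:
p(v, d) = 9 - 9*d*v (p(v, d) = -9*d*v + 9 = 9 - 9*d*v)
W = 281
X = 506 (X = 2 + (9 - 9*5*(-11)) = 2 + (9 + 495) = 2 + 504 = 506)
(-X)/W + 407/s(16, -5) = -1*506/281 + 407/15 = -506*1/281 + 407*(1/15) = -506/281 + 407/15 = 106777/4215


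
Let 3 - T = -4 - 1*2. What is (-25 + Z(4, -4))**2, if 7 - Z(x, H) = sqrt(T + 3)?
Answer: 336 + 72*sqrt(3) ≈ 460.71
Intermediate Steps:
T = 9 (T = 3 - (-4 - 1*2) = 3 - (-4 - 2) = 3 - 1*(-6) = 3 + 6 = 9)
Z(x, H) = 7 - 2*sqrt(3) (Z(x, H) = 7 - sqrt(9 + 3) = 7 - sqrt(12) = 7 - 2*sqrt(3))
(-25 + Z(4, -4))**2 = (-25 + (7 - 2*sqrt(3)))**2 = (-18 - 2*sqrt(3))**2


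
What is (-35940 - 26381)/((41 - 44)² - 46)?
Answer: 62321/37 ≈ 1684.4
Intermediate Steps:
(-35940 - 26381)/((41 - 44)² - 46) = -62321/((-3)² - 46) = -62321/(9 - 46) = -62321/(-37) = -62321*(-1/37) = 62321/37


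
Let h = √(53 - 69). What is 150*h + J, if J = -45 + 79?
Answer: 34 + 600*I ≈ 34.0 + 600.0*I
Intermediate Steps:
h = 4*I (h = √(-16) = 4*I ≈ 4.0*I)
J = 34
150*h + J = 150*(4*I) + 34 = 600*I + 34 = 34 + 600*I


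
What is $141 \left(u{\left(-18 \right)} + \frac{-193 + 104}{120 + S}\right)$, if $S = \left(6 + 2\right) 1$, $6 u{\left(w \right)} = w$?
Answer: $- \frac{66693}{128} \approx -521.04$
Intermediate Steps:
$u{\left(w \right)} = \frac{w}{6}$
$S = 8$ ($S = 8 \cdot 1 = 8$)
$141 \left(u{\left(-18 \right)} + \frac{-193 + 104}{120 + S}\right) = 141 \left(\frac{1}{6} \left(-18\right) + \frac{-193 + 104}{120 + 8}\right) = 141 \left(-3 - \frac{89}{128}\right) = 141 \left(- \frac{473}{128}\right) = - \frac{66693}{128}$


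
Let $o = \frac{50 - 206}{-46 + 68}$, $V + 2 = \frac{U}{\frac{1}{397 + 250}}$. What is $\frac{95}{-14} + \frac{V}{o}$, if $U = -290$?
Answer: $\frac{4814653}{182} \approx 26454.0$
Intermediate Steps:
$V = -187632$ ($V = -2 - \frac{290}{\frac{1}{397 + 250}} = -2 - \frac{290}{\frac{1}{647}} = -2 - 290 \frac{1}{\frac{1}{647}} = -2 - 187630 = -187632$)
$o = - \frac{78}{11}$ ($o = - \frac{156}{22} = \left(-156\right) \frac{1}{22} = - \frac{78}{11} \approx -7.0909$)
$\frac{95}{-14} + \frac{V}{o} = \frac{95}{-14} - \frac{187632}{- \frac{78}{11}} = 95 \left(- \frac{1}{14}\right) - - \frac{343992}{13} = - \frac{95}{14} + \frac{343992}{13} = \frac{4814653}{182}$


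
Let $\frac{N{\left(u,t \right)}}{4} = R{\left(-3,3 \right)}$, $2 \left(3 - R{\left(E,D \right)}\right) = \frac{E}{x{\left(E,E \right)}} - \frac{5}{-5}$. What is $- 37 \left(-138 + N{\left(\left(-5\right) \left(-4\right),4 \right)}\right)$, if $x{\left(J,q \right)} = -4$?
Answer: $\frac{9583}{2} \approx 4791.5$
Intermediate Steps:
$R{\left(E,D \right)} = \frac{5}{2} + \frac{E}{8}$ ($R{\left(E,D \right)} = 3 - \frac{\frac{E}{-4} - \frac{5}{-5}}{2} = 3 - \frac{E \left(- \frac{1}{4}\right) - -1}{2} = 3 - \frac{- \frac{E}{4} + 1}{2} = 3 - \frac{1 - \frac{E}{4}}{2} = 3 + \left(- \frac{1}{2} + \frac{E}{8}\right) = \frac{5}{2} + \frac{E}{8}$)
$N{\left(u,t \right)} = \frac{17}{2}$ ($N{\left(u,t \right)} = 4 \left(\frac{5}{2} + \frac{1}{8} \left(-3\right)\right) = 4 \left(\frac{5}{2} - \frac{3}{8}\right) = 4 \cdot \frac{17}{8} = \frac{17}{2}$)
$- 37 \left(-138 + N{\left(\left(-5\right) \left(-4\right),4 \right)}\right) = - 37 \left(-138 + \frac{17}{2}\right) = \left(-37\right) \left(- \frac{259}{2}\right) = \frac{9583}{2}$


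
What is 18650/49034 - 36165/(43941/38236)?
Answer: -11300606321385/359100499 ≈ -31469.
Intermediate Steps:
18650/49034 - 36165/(43941/38236) = 18650*(1/49034) - 36165/(43941*(1/38236)) = 9325/24517 - 36165/43941/38236 = 9325/24517 - 36165*38236/43941 = 9325/24517 - 460934980/14647 = -11300606321385/359100499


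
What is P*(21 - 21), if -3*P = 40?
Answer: 0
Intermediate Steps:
P = -40/3 (P = -⅓*40 = -40/3 ≈ -13.333)
P*(21 - 21) = -40*(21 - 21)/3 = -40/3*0 = 0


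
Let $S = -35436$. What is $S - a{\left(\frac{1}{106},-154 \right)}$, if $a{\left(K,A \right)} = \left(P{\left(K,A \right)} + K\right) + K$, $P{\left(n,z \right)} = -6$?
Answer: $- \frac{1877791}{53} \approx -35430.0$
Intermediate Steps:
$a{\left(K,A \right)} = -6 + 2 K$ ($a{\left(K,A \right)} = \left(-6 + K\right) + K = -6 + 2 K$)
$S - a{\left(\frac{1}{106},-154 \right)} = -35436 - \left(-6 + \frac{2}{106}\right) = -35436 - \left(-6 + 2 \cdot \frac{1}{106}\right) = -35436 - \left(-6 + \frac{1}{53}\right) = -35436 - - \frac{317}{53} = -35436 + \frac{317}{53} = - \frac{1877791}{53}$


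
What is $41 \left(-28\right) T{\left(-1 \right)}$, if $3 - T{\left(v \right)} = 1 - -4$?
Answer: $2296$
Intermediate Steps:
$T{\left(v \right)} = -2$ ($T{\left(v \right)} = 3 - \left(1 - -4\right) = 3 - \left(1 + 4\right) = 3 - 5 = -2$)
$41 \left(-28\right) T{\left(-1 \right)} = 41 \left(-28\right) \left(-2\right) = \left(-1148\right) \left(-2\right) = 2296$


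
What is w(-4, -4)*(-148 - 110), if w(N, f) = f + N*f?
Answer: -3096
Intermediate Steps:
w(-4, -4)*(-148 - 110) = (-4*(1 - 4))*(-148 - 110) = -4*(-3)*(-258) = 12*(-258) = -3096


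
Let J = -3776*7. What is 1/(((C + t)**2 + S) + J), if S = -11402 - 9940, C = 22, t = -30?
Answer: -1/47710 ≈ -2.0960e-5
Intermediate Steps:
S = -21342
J = -26432
1/(((C + t)**2 + S) + J) = 1/(((22 - 30)**2 - 21342) - 26432) = 1/(((-8)**2 - 21342) - 26432) = 1/((64 - 21342) - 26432) = 1/(-21278 - 26432) = 1/(-47710) = -1/47710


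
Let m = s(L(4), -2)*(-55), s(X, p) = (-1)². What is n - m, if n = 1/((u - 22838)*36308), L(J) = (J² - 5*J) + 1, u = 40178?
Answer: 34626939601/629580720 ≈ 55.000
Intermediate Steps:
L(J) = 1 + J² - 5*J
s(X, p) = 1
n = 1/629580720 (n = 1/((40178 - 22838)*36308) = (1/36308)/17340 = (1/17340)*(1/36308) = 1/629580720 ≈ 1.5884e-9)
m = -55 (m = 1*(-55) = -55)
n - m = 1/629580720 - 1*(-55) = 1/629580720 + 55 = 34626939601/629580720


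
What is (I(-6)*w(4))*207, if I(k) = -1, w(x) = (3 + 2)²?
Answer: -5175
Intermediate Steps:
w(x) = 25 (w(x) = 5² = 25)
(I(-6)*w(4))*207 = -1*25*207 = -25*207 = -5175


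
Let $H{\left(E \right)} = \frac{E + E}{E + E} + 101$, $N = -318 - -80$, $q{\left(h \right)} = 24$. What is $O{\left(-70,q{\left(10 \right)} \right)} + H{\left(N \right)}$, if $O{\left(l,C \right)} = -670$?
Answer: $-568$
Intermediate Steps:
$N = -238$ ($N = -318 + 80 = -238$)
$H{\left(E \right)} = 102$ ($H{\left(E \right)} = \frac{2 E}{2 E} + 101 = 2 E \frac{1}{2 E} + 101 = 1 + 101 = 102$)
$O{\left(-70,q{\left(10 \right)} \right)} + H{\left(N \right)} = -670 + 102 = -568$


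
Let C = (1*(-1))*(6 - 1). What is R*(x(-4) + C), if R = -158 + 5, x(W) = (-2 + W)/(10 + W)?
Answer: 918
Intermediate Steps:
x(W) = (-2 + W)/(10 + W)
R = -153
C = -5 (C = -1*5 = -5)
R*(x(-4) + C) = -153*((-2 - 4)/(10 - 4) - 5) = -153*(-6/6 - 5) = -153*((1/6)*(-6) - 5) = -153*(-1 - 5) = -153*(-6) = 918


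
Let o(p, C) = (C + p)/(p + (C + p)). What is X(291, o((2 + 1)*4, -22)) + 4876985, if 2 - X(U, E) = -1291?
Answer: 4878278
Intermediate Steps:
o(p, C) = (C + p)/(C + 2*p)
X(U, E) = 1293 (X(U, E) = 2 - 1*(-1291) = 2 + 1291 = 1293)
X(291, o((2 + 1)*4, -22)) + 4876985 = 1293 + 4876985 = 4878278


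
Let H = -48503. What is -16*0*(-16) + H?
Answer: -48503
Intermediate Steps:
-16*0*(-16) + H = -16*0*(-16) - 48503 = 0*(-16) - 48503 = 0 - 48503 = -48503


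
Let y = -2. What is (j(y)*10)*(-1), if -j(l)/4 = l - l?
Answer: 0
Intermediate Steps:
j(l) = 0 (j(l) = -4*(l - l) = -4*0 = 0)
(j(y)*10)*(-1) = (0*10)*(-1) = 0*(-1) = 0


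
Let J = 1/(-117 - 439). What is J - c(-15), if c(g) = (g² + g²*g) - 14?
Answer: 1759183/556 ≈ 3164.0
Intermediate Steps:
c(g) = -14 + g² + g³ (c(g) = (g² + g³) - 14 = -14 + g² + g³)
J = -1/556 (J = 1/(-556) = -1/556 ≈ -0.0017986)
J - c(-15) = -1/556 - (-14 + (-15)² + (-15)³) = -1/556 - (-14 + 225 - 3375) = -1/556 - 1*(-3164) = -1/556 + 3164 = 1759183/556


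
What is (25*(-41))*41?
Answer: -42025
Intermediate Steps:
(25*(-41))*41 = -1025*41 = -42025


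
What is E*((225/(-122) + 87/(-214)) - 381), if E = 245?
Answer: -612862110/6527 ≈ -93897.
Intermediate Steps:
E*((225/(-122) + 87/(-214)) - 381) = 245*((225/(-122) + 87/(-214)) - 381) = 245*((225*(-1/122) + 87*(-1/214)) - 381) = 245*((-225/122 - 87/214) - 381) = 245*(-14691/6527 - 381) = 245*(-2501478/6527) = -612862110/6527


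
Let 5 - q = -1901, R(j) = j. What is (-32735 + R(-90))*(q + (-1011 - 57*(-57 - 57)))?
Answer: -242675225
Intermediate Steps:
q = 1906 (q = 5 - 1*(-1901) = 5 + 1901 = 1906)
(-32735 + R(-90))*(q + (-1011 - 57*(-57 - 57))) = (-32735 - 90)*(1906 + (-1011 - 57*(-57 - 57))) = -32825*(1906 + (-1011 - 57*(-114))) = -32825*(1906 + (-1011 + 6498)) = -32825*(1906 + 5487) = -32825*7393 = -242675225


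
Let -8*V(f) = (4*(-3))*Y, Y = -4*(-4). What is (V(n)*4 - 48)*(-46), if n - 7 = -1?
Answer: -2208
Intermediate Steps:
n = 6 (n = 7 - 1 = 6)
Y = 16
V(f) = 24 (V(f) = -4*(-3)*16/8 = -(-3)*16/2 = -⅛*(-192) = 24)
(V(n)*4 - 48)*(-46) = (24*4 - 48)*(-46) = (96 - 48)*(-46) = 48*(-46) = -2208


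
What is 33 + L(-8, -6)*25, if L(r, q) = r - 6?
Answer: -317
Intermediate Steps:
L(r, q) = -6 + r
33 + L(-8, -6)*25 = 33 + (-6 - 8)*25 = 33 - 14*25 = 33 - 350 = -317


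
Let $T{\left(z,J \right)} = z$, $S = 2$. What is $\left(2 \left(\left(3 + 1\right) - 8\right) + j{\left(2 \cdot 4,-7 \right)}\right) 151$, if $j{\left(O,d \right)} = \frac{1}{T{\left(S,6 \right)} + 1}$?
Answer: $- \frac{3473}{3} \approx -1157.7$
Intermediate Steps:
$j{\left(O,d \right)} = \frac{1}{3}$ ($j{\left(O,d \right)} = \frac{1}{2 + 1} = \frac{1}{3}$)
$\left(2 \left(\left(3 + 1\right) - 8\right) + j{\left(2 \cdot 4,-7 \right)}\right) 151 = \left(2 \left(\left(3 + 1\right) - 8\right) + \frac{1}{3}\right) 151 = \left(2 \left(4 - 8\right) + \frac{1}{3}\right) 151 = \left(2 \left(-4\right) + \frac{1}{3}\right) 151 = \left(-8 + \frac{1}{3}\right) 151 = \left(- \frac{23}{3}\right) 151 = - \frac{3473}{3}$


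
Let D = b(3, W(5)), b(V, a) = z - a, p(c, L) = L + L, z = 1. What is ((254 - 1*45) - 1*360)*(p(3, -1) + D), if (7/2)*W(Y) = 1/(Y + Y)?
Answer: 5436/35 ≈ 155.31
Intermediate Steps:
W(Y) = 1/(7*Y) (W(Y) = 2/(7*(Y + Y)) = 2/(7*((2*Y))) = 2*(1/(2*Y))/7 = 1/(7*Y))
p(c, L) = 2*L
b(V, a) = 1 - a
D = 34/35 (D = 1 - 1/(7*5) = 1 - 1*1/35 = 1 - 1/35 = 34/35 ≈ 0.97143)
((254 - 1*45) - 1*360)*(p(3, -1) + D) = ((254 - 1*45) - 1*360)*(2*(-1) + 34/35) = ((254 - 45) - 360)*(-2 + 34/35) = (209 - 360)*(-36/35) = -151*(-36/35) = 5436/35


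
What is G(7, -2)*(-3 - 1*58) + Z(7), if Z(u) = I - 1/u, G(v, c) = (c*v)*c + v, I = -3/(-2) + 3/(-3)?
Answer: -29885/14 ≈ -2134.6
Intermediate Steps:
I = ½ (I = -3*(-½) + 3*(-⅓) = 3/2 - 1 = ½ ≈ 0.50000)
G(v, c) = v + v*c² (G(v, c) = v*c² + v = v + v*c²)
Z(u) = ½ - 1/u
G(7, -2)*(-3 - 1*58) + Z(7) = (7*(1 + (-2)²))*(-3 - 1*58) + (½)*(-2 + 7)/7 = (7*(1 + 4))*(-3 - 58) + (½)*(⅐)*5 = (7*5)*(-61) + 5/14 = 35*(-61) + 5/14 = -2135 + 5/14 = -29885/14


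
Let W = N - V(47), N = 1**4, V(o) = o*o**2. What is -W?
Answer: 103822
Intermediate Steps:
V(o) = o**3
N = 1
W = -103822 (W = 1 - 1*47**3 = 1 - 1*103823 = 1 - 103823 = -103822)
-W = -1*(-103822) = 103822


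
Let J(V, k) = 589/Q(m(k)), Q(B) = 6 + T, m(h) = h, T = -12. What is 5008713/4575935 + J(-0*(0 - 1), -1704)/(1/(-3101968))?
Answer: 4180251975379699/13727805 ≈ 3.0451e+8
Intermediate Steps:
Q(B) = -6 (Q(B) = 6 - 12 = -6)
J(V, k) = -589/6 (J(V, k) = 589/(-6) = 589*(-⅙) = -589/6)
5008713/4575935 + J(-0*(0 - 1), -1704)/(1/(-3101968)) = 5008713/4575935 - 589/(6*(1/(-3101968))) = 5008713*(1/4575935) - 589/(6*(-1/3101968)) = 5008713/4575935 - 589/6*(-3101968) = 5008713/4575935 + 913529576/3 = 4180251975379699/13727805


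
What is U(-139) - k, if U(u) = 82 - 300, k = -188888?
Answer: 188670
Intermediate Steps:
U(u) = -218
U(-139) - k = -218 - 1*(-188888) = -218 + 188888 = 188670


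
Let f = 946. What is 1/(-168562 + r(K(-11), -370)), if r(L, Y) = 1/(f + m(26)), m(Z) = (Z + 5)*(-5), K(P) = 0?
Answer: -791/133332541 ≈ -5.9325e-6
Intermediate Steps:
m(Z) = -25 - 5*Z (m(Z) = (5 + Z)*(-5) = -25 - 5*Z)
r(L, Y) = 1/791 (r(L, Y) = 1/(946 + (-25 - 5*26)) = 1/(946 + (-25 - 130)) = 1/(946 - 155) = 1/791)
1/(-168562 + r(K(-11), -370)) = 1/(-168562 + 1/791) = 1/(-133332541/791) = -791/133332541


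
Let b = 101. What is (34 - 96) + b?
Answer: 39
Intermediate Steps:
(34 - 96) + b = (34 - 96) + 101 = -62 + 101 = 39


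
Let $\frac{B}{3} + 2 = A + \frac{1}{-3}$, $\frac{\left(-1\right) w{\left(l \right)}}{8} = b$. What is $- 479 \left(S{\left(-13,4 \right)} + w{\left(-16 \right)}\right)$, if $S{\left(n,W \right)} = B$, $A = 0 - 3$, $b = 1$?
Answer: $11496$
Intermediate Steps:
$w{\left(l \right)} = -8$ ($w{\left(l \right)} = \left(-8\right) 1 = -8$)
$A = -3$
$B = -16$ ($B = -6 + 3 \left(-3 + \frac{1}{-3}\right) = -6 + 3 \left(-3 - \frac{1}{3}\right) = -6 + 3 \left(- \frac{10}{3}\right) = -6 - 10 = -16$)
$S{\left(n,W \right)} = -16$
$- 479 \left(S{\left(-13,4 \right)} + w{\left(-16 \right)}\right) = - 479 \left(-16 - 8\right) = \left(-479\right) \left(-24\right) = 11496$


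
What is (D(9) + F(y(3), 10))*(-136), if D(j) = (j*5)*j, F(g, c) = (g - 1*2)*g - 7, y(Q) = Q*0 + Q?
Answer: -54536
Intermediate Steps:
y(Q) = Q (y(Q) = 0 + Q = Q)
F(g, c) = -7 + g*(-2 + g) (F(g, c) = (g - 2)*g - 7 = (-2 + g)*g - 7 = g*(-2 + g) - 7 = -7 + g*(-2 + g))
D(j) = 5*j² (D(j) = (5*j)*j = 5*j²)
(D(9) + F(y(3), 10))*(-136) = (5*9² + (-7 + 3² - 2*3))*(-136) = (5*81 + (-7 + 9 - 6))*(-136) = (405 - 4)*(-136) = 401*(-136) = -54536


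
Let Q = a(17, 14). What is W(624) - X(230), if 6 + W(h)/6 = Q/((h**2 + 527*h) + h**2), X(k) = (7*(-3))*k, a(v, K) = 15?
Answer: 176994483/36920 ≈ 4794.0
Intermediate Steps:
Q = 15
X(k) = -21*k
W(h) = -36 + 90/(2*h**2 + 527*h) (W(h) = -36 + 6*(15/((h**2 + 527*h) + h**2)) = -36 + 6*(15/(2*h**2 + 527*h)) = -36 + 90/(2*h**2 + 527*h))
W(624) - X(230) = 18*(5 - 1054*624 - 4*624**2)/(624*(527 + 2*624)) - (-21)*230 = 18*(1/624)*(5 - 657696 - 4*389376)/(527 + 1248) - 1*(-4830) = 18*(1/624)*(5 - 657696 - 1557504)/1775 + 4830 = 18*(1/624)*(1/1775)*(-2215195) + 4830 = -1329117/36920 + 4830 = 176994483/36920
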